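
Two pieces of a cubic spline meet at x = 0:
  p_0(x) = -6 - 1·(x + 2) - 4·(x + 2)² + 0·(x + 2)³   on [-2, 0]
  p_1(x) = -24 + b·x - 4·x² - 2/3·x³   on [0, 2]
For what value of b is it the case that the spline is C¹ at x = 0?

-17

p_0'(x) = -1 - 8·(x + 2) + 0·(x + 2)², so p_0'(0) = -17. On the right, p_1'(0) = b, so b = -17.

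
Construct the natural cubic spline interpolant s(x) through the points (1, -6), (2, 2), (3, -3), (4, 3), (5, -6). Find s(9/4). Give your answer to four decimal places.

1.0329

Write M_i for s''(x_i). With h_i = 1, 1, 1, 1 and divided differences Δ_i = 8, -5, 6, -9, the continuity of s' gives the tridiagonal system
  1·M_0 + 4·M_1 + 1·M_2 = 6(Δ_1 - Δ_0) = -78
  1·M_1 + 4·M_2 + 1·M_3 = 6(Δ_2 - Δ_1) = 66
  1·M_2 + 4·M_3 + 1·M_4 = 6(Δ_3 - Δ_2) = -90
Natural end conditions: M_0 = M_4 = 0.
Hence M_0 = 0, M_1 = -381/14, M_2 = 216/7, M_3 = -423/14, M_4 = 0.
On [2, 3], s(x) = 2 - 15/14·(x - 2) - 381/28·(x - 2)² + 271/28·(x - 2)³.
With (x - 2) = 1/4: s(9/4) = 1851/1792.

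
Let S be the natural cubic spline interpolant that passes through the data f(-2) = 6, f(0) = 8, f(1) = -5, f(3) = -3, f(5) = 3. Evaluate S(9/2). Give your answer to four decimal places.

1.9614

With M_i denoting the second derivative at x_i, h_i = 2, 1, 2, 2, and Δ_i = (y_(i+1) − y_i)/h_i = 1, -13, 1, 3:
  2·M_0 + 6·M_1 + 1·M_2 = 6(Δ_1 - Δ_0) = -84
  1·M_1 + 6·M_2 + 2·M_3 = 6(Δ_2 - Δ_1) = 84
  2·M_2 + 8·M_3 + 2·M_4 = 6(Δ_3 - Δ_2) = 12
Natural end conditions: M_0 = M_4 = 0.
Forward elimination and back-substitution give M_0 = 0, M_1 = -543/32, M_2 = 285/16, M_3 = -189/64, M_4 = 0.
On [3, 5], S(t) = -3 + 159/32·(t - 3) - 189/128·(t - 3)² + 63/256·(t - 3)³.
With (t - 3) = 3/2: S(9/2) = 4017/2048.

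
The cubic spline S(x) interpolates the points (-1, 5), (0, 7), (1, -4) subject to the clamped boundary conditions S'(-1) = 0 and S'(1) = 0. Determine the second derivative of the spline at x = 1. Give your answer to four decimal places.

Let σ_i = S''(x_i). Step sizes h_i = 1, 1; slopes of the chords Δ_i = (y_(i+1) - y_i)/h_i = 2, -11.
  1·σ_0 + 4·σ_1 + 1·σ_2 = 6(Δ_1 - Δ_0) = -78
Clamped end conditions give two more equations: 2h_0·σ_0 + h_0·σ_1 = 6(Δ_0 - S'(-1)) = 12 and h_1·σ_1 + 2h_1·σ_2 = 6(S'(1) - Δ_1) = 66.
Hence σ_0 = 51/2, σ_1 = -39, σ_2 = 105/2.

52.5000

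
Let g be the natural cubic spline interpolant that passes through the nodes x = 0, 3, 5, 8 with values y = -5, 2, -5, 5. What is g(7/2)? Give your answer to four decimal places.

With M_i denoting the second derivative at x_i, h_i = 3, 2, 3, and Δ_i = (y_(i+1) − y_i)/h_i = 7/3, -7/2, 10/3:
  3·M_0 + 10·M_1 + 2·M_2 = 6(Δ_1 - Δ_0) = -35
  2·M_1 + 10·M_2 + 3·M_3 = 6(Δ_2 - Δ_1) = 41
Natural end conditions: M_0 = M_3 = 0.
Hence M_0 = 0, M_1 = -9/2, M_2 = 5, M_3 = 0.
On [3, 5], g(x) = 2 - 13/6·(x - 3) - 9/4·(x - 3)² + 19/24·(x - 3)³.
With (x - 3) = 1/2: g(7/2) = 29/64.

0.4531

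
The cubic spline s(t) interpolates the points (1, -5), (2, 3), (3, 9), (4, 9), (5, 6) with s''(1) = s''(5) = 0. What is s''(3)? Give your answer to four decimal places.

Write m_i for s''(x_i). With h_i = 1, 1, 1, 1 and divided differences Δ_i = 8, 6, 0, -3, the continuity of s' gives the tridiagonal system
  1·m_0 + 4·m_1 + 1·m_2 = 6(Δ_1 - Δ_0) = -12
  1·m_1 + 4·m_2 + 1·m_3 = 6(Δ_2 - Δ_1) = -36
  1·m_2 + 4·m_3 + 1·m_4 = 6(Δ_3 - Δ_2) = -18
Natural end conditions: m_0 = m_4 = 0.
Solving the tridiagonal system: m_0 = 0, m_1 = -27/28, m_2 = -57/7, m_3 = -69/28, m_4 = 0.

-8.1429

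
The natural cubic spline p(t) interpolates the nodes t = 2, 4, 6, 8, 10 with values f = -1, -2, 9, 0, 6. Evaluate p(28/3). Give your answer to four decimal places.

Let m_i = p''(x_i). Step sizes h_i = 2, 2, 2, 2; slopes of the chords Δ_i = (y_(i+1) - y_i)/h_i = -1/2, 11/2, -9/2, 3.
  2·m_0 + 8·m_1 + 2·m_2 = 6(Δ_1 - Δ_0) = 36
  2·m_1 + 8·m_2 + 2·m_3 = 6(Δ_2 - Δ_1) = -60
  2·m_2 + 8·m_3 + 2·m_4 = 6(Δ_3 - Δ_2) = 45
Natural end conditions: m_0 = m_4 = 0.
Solving: m_0 = 0, m_1 = 825/112, m_2 = -321/28, m_3 = 951/112, m_4 = 0.
On [8, 10], p(t) = 0 - 149/56·(t - 8) + 951/224·(t - 8)² - 317/448·(t - 8)³.
With (t - 8) = 4/3: p(28/3) = 439/189.

2.3228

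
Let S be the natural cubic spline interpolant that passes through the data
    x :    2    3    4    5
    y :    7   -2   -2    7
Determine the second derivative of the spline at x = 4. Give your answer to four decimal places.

Put M_i = S'' at the i-th knot. Here h = (1, 1, 1) and Δ = (-9, 0, 9), so the interior equations h_(i-1)·M_(i-1) + 2(h_(i-1)+h_i)·M_i + h_i·M_(i+1) = 6(Δ_i − Δ_(i-1)) read
  1·M_0 + 4·M_1 + 1·M_2 = 6(Δ_1 - Δ_0) = 54
  1·M_1 + 4·M_2 + 1·M_3 = 6(Δ_2 - Δ_1) = 54
Natural end conditions: M_0 = M_3 = 0.
Solving the tridiagonal system: M_0 = 0, M_1 = 54/5, M_2 = 54/5, M_3 = 0.

10.8000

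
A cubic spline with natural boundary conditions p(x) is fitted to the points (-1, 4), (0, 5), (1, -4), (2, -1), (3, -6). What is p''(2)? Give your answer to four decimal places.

Let M_i = p''(x_i). Step sizes h_i = 1, 1, 1, 1; slopes of the chords Δ_i = (y_(i+1) - y_i)/h_i = 1, -9, 3, -5.
  1·M_0 + 4·M_1 + 1·M_2 = 6(Δ_1 - Δ_0) = -60
  1·M_1 + 4·M_2 + 1·M_3 = 6(Δ_2 - Δ_1) = 72
  1·M_2 + 4·M_3 + 1·M_4 = 6(Δ_3 - Δ_2) = -48
Natural end conditions: M_0 = M_4 = 0.
Solving the tridiagonal system: M_0 = 0, M_1 = -309/14, M_2 = 198/7, M_3 = -267/14, M_4 = 0.

-19.0714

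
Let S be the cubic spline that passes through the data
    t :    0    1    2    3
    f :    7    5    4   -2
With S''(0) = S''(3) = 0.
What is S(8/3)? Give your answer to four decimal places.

0.4148

With M_i denoting the second derivative at x_i, h_i = 1, 1, 1, and Δ_i = (y_(i+1) − y_i)/h_i = -2, -1, -6:
  1·M_0 + 4·M_1 + 1·M_2 = 6(Δ_1 - Δ_0) = 6
  1·M_1 + 4·M_2 + 1·M_3 = 6(Δ_2 - Δ_1) = -30
Natural end conditions: M_0 = M_3 = 0.
Forward elimination and back-substitution give M_0 = 0, M_1 = 18/5, M_2 = -42/5, M_3 = 0.
On [2, 3], S(t) = 4 - 16/5·(t - 2) - 21/5·(t - 2)² + 7/5·(t - 2)³.
With (t - 2) = 2/3: S(8/3) = 56/135.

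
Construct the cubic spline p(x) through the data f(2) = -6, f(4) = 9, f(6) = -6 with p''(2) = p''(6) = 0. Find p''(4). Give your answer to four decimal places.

-11.2500

Let M_i = p''(x_i). Step sizes h_i = 2, 2; slopes of the chords Δ_i = (y_(i+1) - y_i)/h_i = 15/2, -15/2.
  2·M_0 + 8·M_1 + 2·M_2 = 6(Δ_1 - Δ_0) = -90
Natural end conditions: M_0 = M_2 = 0.
Solving: M_0 = 0, M_1 = -45/4, M_2 = 0.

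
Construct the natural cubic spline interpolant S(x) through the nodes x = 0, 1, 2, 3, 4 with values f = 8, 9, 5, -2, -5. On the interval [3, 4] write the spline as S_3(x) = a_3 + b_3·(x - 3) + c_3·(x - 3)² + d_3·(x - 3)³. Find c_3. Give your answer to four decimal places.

3.5893

Put M_i = S'' at the i-th knot. Here h = (1, 1, 1, 1) and Δ = (1, -4, -7, -3), so the interior equations h_(i-1)·M_(i-1) + 2(h_(i-1)+h_i)·M_i + h_i·M_(i+1) = 6(Δ_i − Δ_(i-1)) read
  1·M_0 + 4·M_1 + 1·M_2 = 6(Δ_1 - Δ_0) = -30
  1·M_1 + 4·M_2 + 1·M_3 = 6(Δ_2 - Δ_1) = -18
  1·M_2 + 4·M_3 + 1·M_4 = 6(Δ_3 - Δ_2) = 24
Natural end conditions: M_0 = M_4 = 0.
Forward elimination and back-substitution give M_0 = 0, M_1 = -177/28, M_2 = -33/7, M_3 = 201/28, M_4 = 0.
On [3, 4], with S_3(x) = a_3 + b_3·(x - 3) + c_3·(x - 3)² + d_3·(x - 3)³: c_3 = M_3/2 = 201/56, d_3 = (M_4 - M_3)/(6h_3) = -67/56, b_3 = Δ_3 - h_3(2M_3 + M_4)/6 = -151/28.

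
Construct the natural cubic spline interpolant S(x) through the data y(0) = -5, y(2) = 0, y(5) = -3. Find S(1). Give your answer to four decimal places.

Let M_i = S''(x_i). Step sizes h_i = 2, 3; slopes of the chords Δ_i = (y_(i+1) - y_i)/h_i = 5/2, -1.
  2·M_0 + 10·M_1 + 3·M_2 = 6(Δ_1 - Δ_0) = -21
Natural end conditions: M_0 = M_2 = 0.
Solving the tridiagonal system: M_0 = 0, M_1 = -21/10, M_2 = 0.
On [0, 2], S(x) = -5 + 16/5·x + 0·x² - 7/40·x³.
With x = 1: S(1) = -79/40.

-1.9750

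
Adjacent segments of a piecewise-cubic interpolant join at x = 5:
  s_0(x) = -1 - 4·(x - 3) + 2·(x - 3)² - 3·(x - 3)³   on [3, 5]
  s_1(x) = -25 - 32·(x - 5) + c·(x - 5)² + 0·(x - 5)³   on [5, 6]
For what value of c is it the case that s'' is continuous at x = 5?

s_0''(x) = 4 - 18·(x - 3), so s_0''(5) = -32. On the right, s_1''(5) = 2c, so c = -16.

-16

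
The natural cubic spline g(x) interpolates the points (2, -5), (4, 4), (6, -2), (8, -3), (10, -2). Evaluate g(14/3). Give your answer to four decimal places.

2.9087

Put σ_i = g'' at the i-th knot. Here h = (2, 2, 2, 2) and Δ = (9/2, -3, -1/2, 1/2), so the interior equations h_(i-1)·σ_(i-1) + 2(h_(i-1)+h_i)·σ_i + h_i·σ_(i+1) = 6(Δ_i − Δ_(i-1)) read
  2·σ_0 + 8·σ_1 + 2·σ_2 = 6(Δ_1 - Δ_0) = -45
  2·σ_1 + 8·σ_2 + 2·σ_3 = 6(Δ_2 - Δ_1) = 15
  2·σ_2 + 8·σ_3 + 2·σ_4 = 6(Δ_3 - Δ_2) = 6
Natural end conditions: σ_0 = σ_4 = 0.
Solving: σ_0 = 0, σ_1 = -729/112, σ_2 = 99/28, σ_3 = -15/112, σ_4 = 0.
On [4, 6], g(x) = 4 + 9/56·(x - 4) - 729/224·(x - 4)² + 375/448·(x - 4)³.
With (x - 4) = 2/3: g(14/3) = 733/252.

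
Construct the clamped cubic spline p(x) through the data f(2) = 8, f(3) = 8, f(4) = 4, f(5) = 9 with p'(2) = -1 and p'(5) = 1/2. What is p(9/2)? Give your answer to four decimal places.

Put M_i = p'' at the i-th knot. Here h = (1, 1, 1) and Δ = (0, -4, 5), so the interior equations h_(i-1)·M_(i-1) + 2(h_(i-1)+h_i)·M_i + h_i·M_(i+1) = 6(Δ_i − Δ_(i-1)) read
  1·M_0 + 4·M_1 + 1·M_2 = 6(Δ_1 - Δ_0) = -24
  1·M_1 + 4·M_2 + 1·M_3 = 6(Δ_2 - Δ_1) = 54
Clamped end conditions give two more equations: 2h_0·M_0 + h_0·M_1 = 6(Δ_0 - p'(2)) = 6 and h_2·M_2 + 2h_2·M_3 = 6(p'(5) - Δ_2) = -27.
Solving the tridiagonal system: M_0 = 51/5, M_1 = -72/5, M_2 = 117/5, M_3 = -126/5.
On [4, 5], p(x) = 4 + 7/5·(x - 4) + 117/10·(x - 4)² - 81/10·(x - 4)³.
With (x - 4) = 1/2: p(9/2) = 529/80.

6.6125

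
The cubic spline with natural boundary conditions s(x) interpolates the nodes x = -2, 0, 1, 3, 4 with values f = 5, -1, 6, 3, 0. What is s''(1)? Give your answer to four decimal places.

Put M_i = s'' at the i-th knot. Here h = (2, 1, 2, 1) and Δ = (-3, 7, -3/2, -3), so the interior equations h_(i-1)·M_(i-1) + 2(h_(i-1)+h_i)·M_i + h_i·M_(i+1) = 6(Δ_i − Δ_(i-1)) read
  2·M_0 + 6·M_1 + 1·M_2 = 6(Δ_1 - Δ_0) = 60
  1·M_1 + 6·M_2 + 2·M_3 = 6(Δ_2 - Δ_1) = -51
  2·M_2 + 6·M_3 + 1·M_4 = 6(Δ_3 - Δ_2) = -9
Natural end conditions: M_0 = M_4 = 0.
Forward elimination and back-substitution give M_0 = 0, M_1 = 368/31, M_2 = -348/31, M_3 = 139/62, M_4 = 0.

-11.2258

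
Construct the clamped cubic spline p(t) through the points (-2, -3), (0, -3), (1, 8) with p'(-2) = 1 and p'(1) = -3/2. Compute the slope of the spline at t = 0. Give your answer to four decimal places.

11.3333

With σ_i denoting the second derivative at x_i, h_i = 2, 1, and Δ_i = (y_(i+1) − y_i)/h_i = 0, 11:
  2·σ_0 + 6·σ_1 + 1·σ_2 = 6(Δ_1 - Δ_0) = 66
Clamped end conditions give two more equations: 2h_0·σ_0 + h_0·σ_1 = 6(Δ_0 - p'(-2)) = -6 and h_1·σ_1 + 2h_1·σ_2 = 6(p'(1) - Δ_1) = -75.
Forward elimination and back-substitution give σ_0 = -40/3, σ_1 = 71/3, σ_2 = -148/3.
On [0, 1], p'(t) = b_1 + 2c_1·t + 3d_1·t² with b_1 = Δ_1 - h_1(2σ_1 + σ_2)/6 = 34/3, c_1 = σ_1/2 = 71/6, d_1 = (σ_2 - σ_1)/(6h_1) = -73/6. So p'(0) = 34/3.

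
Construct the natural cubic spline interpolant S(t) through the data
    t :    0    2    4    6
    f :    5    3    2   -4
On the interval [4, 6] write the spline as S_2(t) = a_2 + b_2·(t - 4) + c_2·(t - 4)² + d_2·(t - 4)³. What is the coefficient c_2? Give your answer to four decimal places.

With M_i denoting the second derivative at x_i, h_i = 2, 2, 2, and Δ_i = (y_(i+1) − y_i)/h_i = -1, -1/2, -3:
  2·M_0 + 8·M_1 + 2·M_2 = 6(Δ_1 - Δ_0) = 3
  2·M_1 + 8·M_2 + 2·M_3 = 6(Δ_2 - Δ_1) = -15
Natural end conditions: M_0 = M_3 = 0.
Forward elimination and back-substitution give M_0 = 0, M_1 = 9/10, M_2 = -21/10, M_3 = 0.
On [4, 6], with S_2(t) = a_2 + b_2·(t - 4) + c_2·(t - 4)² + d_2·(t - 4)³: c_2 = M_2/2 = -21/20, d_2 = (M_3 - M_2)/(6h_2) = 7/40, b_2 = Δ_2 - h_2(2M_2 + M_3)/6 = -8/5.

-1.0500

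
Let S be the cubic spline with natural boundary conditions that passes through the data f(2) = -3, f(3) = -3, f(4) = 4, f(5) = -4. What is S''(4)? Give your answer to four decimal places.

-26.8000

Put σ_i = S'' at the i-th knot. Here h = (1, 1, 1) and Δ = (0, 7, -8), so the interior equations h_(i-1)·σ_(i-1) + 2(h_(i-1)+h_i)·σ_i + h_i·σ_(i+1) = 6(Δ_i − Δ_(i-1)) read
  1·σ_0 + 4·σ_1 + 1·σ_2 = 6(Δ_1 - Δ_0) = 42
  1·σ_1 + 4·σ_2 + 1·σ_3 = 6(Δ_2 - Δ_1) = -90
Natural end conditions: σ_0 = σ_3 = 0.
Forward elimination and back-substitution give σ_0 = 0, σ_1 = 86/5, σ_2 = -134/5, σ_3 = 0.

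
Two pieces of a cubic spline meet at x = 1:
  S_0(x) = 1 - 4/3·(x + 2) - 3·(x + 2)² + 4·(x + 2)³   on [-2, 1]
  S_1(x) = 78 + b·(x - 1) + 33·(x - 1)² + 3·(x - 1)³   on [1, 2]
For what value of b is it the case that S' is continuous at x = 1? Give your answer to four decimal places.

88.6667

S_0'(x) = -4/3 - 6·(x + 2) + 12·(x + 2)², so S_0'(1) = 266/3. On the right, S_1'(1) = b, so b = 266/3.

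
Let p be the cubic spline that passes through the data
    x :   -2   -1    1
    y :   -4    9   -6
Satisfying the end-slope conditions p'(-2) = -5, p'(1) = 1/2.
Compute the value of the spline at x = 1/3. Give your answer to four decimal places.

With M_i denoting the second derivative at x_i, h_i = 1, 2, and Δ_i = (y_(i+1) − y_i)/h_i = 13, -15/2:
  1·M_0 + 6·M_1 + 2·M_2 = 6(Δ_1 - Δ_0) = -123
Clamped end conditions give two more equations: 2h_0·M_0 + h_0·M_1 = 6(Δ_0 - p'(-2)) = 108 and h_1·M_1 + 2h_1·M_2 = 6(p'(1) - Δ_1) = 48.
Hence M_0 = 229/3, M_1 = -134/3, M_2 = 103/3.
On [-1, 1], p(x) = 9 + 65/6·(x + 1) - 67/3·(x + 1)² + 79/12·(x + 1)³.
With (x + 1) = 4/3: p(1/3) = -53/81.

-0.6543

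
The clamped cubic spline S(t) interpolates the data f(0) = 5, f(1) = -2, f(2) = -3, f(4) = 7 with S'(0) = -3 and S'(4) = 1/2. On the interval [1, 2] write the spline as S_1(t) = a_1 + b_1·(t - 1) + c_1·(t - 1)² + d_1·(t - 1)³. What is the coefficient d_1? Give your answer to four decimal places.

-0.6591

With m_i denoting the second derivative at x_i, h_i = 1, 1, 2, and Δ_i = (y_(i+1) − y_i)/h_i = -7, -1, 5:
  1·m_0 + 4·m_1 + 1·m_2 = 6(Δ_1 - Δ_0) = 36
  1·m_1 + 6·m_2 + 2·m_3 = 6(Δ_2 - Δ_1) = 36
Clamped end conditions give two more equations: 2h_0·m_0 + h_0·m_1 = 6(Δ_0 - S'(0)) = -24 and h_2·m_2 + 2h_2·m_3 = 6(S'(4) - Δ_2) = -27.
Hence m_0 = -391/22, m_1 = 127/11, m_2 = 167/22, m_3 = -116/11.
On [1, 2], with S_1(t) = a_1 + b_1·(t - 1) + c_1·(t - 1)² + d_1·(t - 1)³: c_1 = m_1/2 = 127/22, d_1 = (m_2 - m_1)/(6h_1) = -29/44, b_1 = Δ_1 - h_1(2m_1 + m_2)/6 = -269/44.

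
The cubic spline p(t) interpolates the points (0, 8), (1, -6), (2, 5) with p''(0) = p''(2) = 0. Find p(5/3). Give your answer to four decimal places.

-0.5185

Let M_i = p''(x_i). Step sizes h_i = 1, 1; slopes of the chords Δ_i = (y_(i+1) - y_i)/h_i = -14, 11.
  1·M_0 + 4·M_1 + 1·M_2 = 6(Δ_1 - Δ_0) = 150
Natural end conditions: M_0 = M_2 = 0.
Solving the tridiagonal system: M_0 = 0, M_1 = 75/2, M_2 = 0.
On [1, 2], p(t) = -6 - 3/2·(t - 1) + 75/4·(t - 1)² - 25/4·(t - 1)³.
With (t - 1) = 2/3: p(5/3) = -14/27.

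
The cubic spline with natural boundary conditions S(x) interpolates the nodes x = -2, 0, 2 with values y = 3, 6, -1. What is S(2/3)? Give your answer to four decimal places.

Put M_i = S'' at the i-th knot. Here h = (2, 2) and Δ = (3/2, -7/2), so the interior equations h_(i-1)·M_(i-1) + 2(h_(i-1)+h_i)·M_i + h_i·M_(i+1) = 6(Δ_i − Δ_(i-1)) read
  2·M_0 + 8·M_1 + 2·M_2 = 6(Δ_1 - Δ_0) = -30
Natural end conditions: M_0 = M_2 = 0.
Hence M_0 = 0, M_1 = -15/4, M_2 = 0.
On [0, 2], S(x) = 6 - 1·x - 15/8·x² + 5/16·x³.
With x = 2/3: S(2/3) = 124/27.

4.5926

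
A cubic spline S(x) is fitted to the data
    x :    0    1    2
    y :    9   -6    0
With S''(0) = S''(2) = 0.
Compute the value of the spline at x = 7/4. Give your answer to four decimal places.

-2.7305

Write M_i for S''(x_i). With h_i = 1, 1 and divided differences Δ_i = -15, 6, the continuity of S' gives the tridiagonal system
  1·M_0 + 4·M_1 + 1·M_2 = 6(Δ_1 - Δ_0) = 126
Natural end conditions: M_0 = M_2 = 0.
Forward elimination and back-substitution give M_0 = 0, M_1 = 63/2, M_2 = 0.
On [1, 2], S(x) = -6 - 9/2·(x - 1) + 63/4·(x - 1)² - 21/4·(x - 1)³.
With (x - 1) = 3/4: S(7/4) = -699/256.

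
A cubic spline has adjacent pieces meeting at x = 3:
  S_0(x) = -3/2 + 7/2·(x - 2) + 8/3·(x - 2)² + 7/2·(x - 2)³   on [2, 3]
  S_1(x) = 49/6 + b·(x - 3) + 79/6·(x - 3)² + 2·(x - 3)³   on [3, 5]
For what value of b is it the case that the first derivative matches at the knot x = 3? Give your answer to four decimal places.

S_0'(x) = 7/2 + 16/3·(x - 2) + 21/2·(x - 2)², so S_0'(3) = 58/3. On the right, S_1'(3) = b, so b = 58/3.

19.3333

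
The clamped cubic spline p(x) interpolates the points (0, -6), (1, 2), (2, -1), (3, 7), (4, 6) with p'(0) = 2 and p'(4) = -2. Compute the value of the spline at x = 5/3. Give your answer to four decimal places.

Write m_i for p''(x_i). With h_i = 1, 1, 1, 1 and divided differences Δ_i = 8, -3, 8, -1, the continuity of p' gives the tridiagonal system
  1·m_0 + 4·m_1 + 1·m_2 = 6(Δ_1 - Δ_0) = -66
  1·m_1 + 4·m_2 + 1·m_3 = 6(Δ_2 - Δ_1) = 66
  1·m_2 + 4·m_3 + 1·m_4 = 6(Δ_3 - Δ_2) = -54
Clamped end conditions give two more equations: 2h_0·m_0 + h_0·m_1 = 6(Δ_0 - p'(0)) = 36 and h_3·m_3 + 2h_3·m_4 = 6(p'(4) - Δ_3) = -6.
Forward elimination and back-substitution give m_0 = 481/14, m_1 = -229/7, m_2 = 61/2, m_3 = -163/7, m_4 = 121/14.
On [1, 2], p(x) = 2 + 79/28·(x - 1) - 229/14·(x - 1)² + 295/28·(x - 1)³.
With (x - 1) = 2/3: p(5/3) = -101/378.

-0.2672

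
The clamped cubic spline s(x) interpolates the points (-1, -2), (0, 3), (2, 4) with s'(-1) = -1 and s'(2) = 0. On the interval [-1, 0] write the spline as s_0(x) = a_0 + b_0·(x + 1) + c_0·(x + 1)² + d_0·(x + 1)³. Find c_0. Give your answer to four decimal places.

11.4167

Let M_i = s''(x_i). Step sizes h_i = 1, 2; slopes of the chords Δ_i = (y_(i+1) - y_i)/h_i = 5, 1/2.
  1·M_0 + 6·M_1 + 2·M_2 = 6(Δ_1 - Δ_0) = -27
Clamped end conditions give two more equations: 2h_0·M_0 + h_0·M_1 = 6(Δ_0 - s'(-1)) = 36 and h_1·M_1 + 2h_1·M_2 = 6(s'(2) - Δ_1) = -3.
Hence M_0 = 137/6, M_1 = -29/3, M_2 = 49/12.
On [-1, 0], with s_0(x) = a_0 + b_0·(x + 1) + c_0·(x + 1)² + d_0·(x + 1)³: c_0 = M_0/2 = 137/12, d_0 = (M_1 - M_0)/(6h_0) = -65/12, b_0 = Δ_0 - h_0(2M_0 + M_1)/6 = -1.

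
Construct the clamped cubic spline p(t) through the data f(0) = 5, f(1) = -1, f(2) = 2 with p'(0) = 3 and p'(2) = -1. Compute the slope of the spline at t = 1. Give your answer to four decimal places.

-2.7500

Put M_i = p'' at the i-th knot. Here h = (1, 1) and Δ = (-6, 3), so the interior equations h_(i-1)·M_(i-1) + 2(h_(i-1)+h_i)·M_i + h_i·M_(i+1) = 6(Δ_i − Δ_(i-1)) read
  1·M_0 + 4·M_1 + 1·M_2 = 6(Δ_1 - Δ_0) = 54
Clamped end conditions give two more equations: 2h_0·M_0 + h_0·M_1 = 6(Δ_0 - p'(0)) = -54 and h_1·M_1 + 2h_1·M_2 = 6(p'(2) - Δ_1) = -24.
Solving: M_0 = -85/2, M_1 = 31, M_2 = -55/2.
On [1, 2], p'(t) = b_1 + 2c_1·(t - 1) + 3d_1·(t - 1)² with b_1 = Δ_1 - h_1(2M_1 + M_2)/6 = -11/4, c_1 = M_1/2 = 31/2, d_1 = (M_2 - M_1)/(6h_1) = -39/4. So p'(1) = -11/4.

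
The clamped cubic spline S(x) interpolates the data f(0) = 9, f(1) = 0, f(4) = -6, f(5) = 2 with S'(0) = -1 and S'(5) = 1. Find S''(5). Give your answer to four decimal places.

Put M_i = S'' at the i-th knot. Here h = (1, 3, 1) and Δ = (-9, -2, 8), so the interior equations h_(i-1)·M_(i-1) + 2(h_(i-1)+h_i)·M_i + h_i·M_(i+1) = 6(Δ_i − Δ_(i-1)) read
  1·M_0 + 8·M_1 + 3·M_2 = 6(Δ_1 - Δ_0) = 42
  3·M_1 + 8·M_2 + 1·M_3 = 6(Δ_2 - Δ_1) = 60
Clamped end conditions give two more equations: 2h_0·M_0 + h_0·M_1 = 6(Δ_0 - S'(0)) = -48 and h_2·M_2 + 2h_2·M_3 = 6(S'(5) - Δ_2) = -42.
Solving: M_0 = -80/3, M_1 = 16/3, M_2 = 26/3, M_3 = -76/3.

-25.3333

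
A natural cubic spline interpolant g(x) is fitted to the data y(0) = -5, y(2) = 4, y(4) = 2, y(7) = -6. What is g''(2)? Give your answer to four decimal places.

Put σ_i = g'' at the i-th knot. Here h = (2, 2, 3) and Δ = (9/2, -1, -8/3), so the interior equations h_(i-1)·σ_(i-1) + 2(h_(i-1)+h_i)·σ_i + h_i·σ_(i+1) = 6(Δ_i − Δ_(i-1)) read
  2·σ_0 + 8·σ_1 + 2·σ_2 = 6(Δ_1 - Δ_0) = -33
  2·σ_1 + 10·σ_2 + 3·σ_3 = 6(Δ_2 - Δ_1) = -10
Natural end conditions: σ_0 = σ_3 = 0.
Solving the tridiagonal system: σ_0 = 0, σ_1 = -155/38, σ_2 = -7/38, σ_3 = 0.

-4.0789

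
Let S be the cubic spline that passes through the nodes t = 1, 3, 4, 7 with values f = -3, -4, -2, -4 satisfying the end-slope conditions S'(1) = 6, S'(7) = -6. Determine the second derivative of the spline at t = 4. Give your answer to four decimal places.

-1.0952

Put M_i = S'' at the i-th knot. Here h = (2, 1, 3) and Δ = (-1/2, 2, -2/3), so the interior equations h_(i-1)·M_(i-1) + 2(h_(i-1)+h_i)·M_i + h_i·M_(i+1) = 6(Δ_i − Δ_(i-1)) read
  2·M_0 + 6·M_1 + 1·M_2 = 6(Δ_1 - Δ_0) = 15
  1·M_1 + 8·M_2 + 3·M_3 = 6(Δ_2 - Δ_1) = -16
Clamped end conditions give two more equations: 2h_0·M_0 + h_0·M_1 = 6(Δ_0 - S'(1)) = -39 and h_2·M_2 + 2h_2·M_3 = 6(S'(7) - Δ_2) = -32.
Hence M_0 = -559/42, M_1 = 299/42, M_2 = -23/21, M_3 = -67/14.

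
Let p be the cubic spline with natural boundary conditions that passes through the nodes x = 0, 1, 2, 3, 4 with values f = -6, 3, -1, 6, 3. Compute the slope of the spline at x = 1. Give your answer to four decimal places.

0.1071

Put M_i = p'' at the i-th knot. Here h = (1, 1, 1, 1) and Δ = (9, -4, 7, -3), so the interior equations h_(i-1)·M_(i-1) + 2(h_(i-1)+h_i)·M_i + h_i·M_(i+1) = 6(Δ_i − Δ_(i-1)) read
  1·M_0 + 4·M_1 + 1·M_2 = 6(Δ_1 - Δ_0) = -78
  1·M_1 + 4·M_2 + 1·M_3 = 6(Δ_2 - Δ_1) = 66
  1·M_2 + 4·M_3 + 1·M_4 = 6(Δ_3 - Δ_2) = -60
Natural end conditions: M_0 = M_4 = 0.
Solving the tridiagonal system: M_0 = 0, M_1 = -747/28, M_2 = 201/7, M_3 = -621/28, M_4 = 0.
On [1, 2], p'(x) = b_1 + 2c_1·(x - 1) + 3d_1·(x - 1)² with b_1 = Δ_1 - h_1(2M_1 + M_2)/6 = 3/28, c_1 = M_1/2 = -747/56, d_1 = (M_2 - M_1)/(6h_1) = 517/56. So p'(1) = 3/28.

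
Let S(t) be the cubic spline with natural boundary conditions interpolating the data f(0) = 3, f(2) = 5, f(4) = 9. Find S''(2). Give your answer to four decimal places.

With M_i denoting the second derivative at x_i, h_i = 2, 2, and Δ_i = (y_(i+1) − y_i)/h_i = 1, 2:
  2·M_0 + 8·M_1 + 2·M_2 = 6(Δ_1 - Δ_0) = 6
Natural end conditions: M_0 = M_2 = 0.
Hence M_0 = 0, M_1 = 3/4, M_2 = 0.

0.7500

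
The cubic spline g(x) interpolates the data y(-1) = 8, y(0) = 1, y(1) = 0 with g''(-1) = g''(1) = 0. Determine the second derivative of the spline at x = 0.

9

With M_i denoting the second derivative at x_i, h_i = 1, 1, and Δ_i = (y_(i+1) − y_i)/h_i = -7, -1:
  1·M_0 + 4·M_1 + 1·M_2 = 6(Δ_1 - Δ_0) = 36
Natural end conditions: M_0 = M_2 = 0.
Solving: M_0 = 0, M_1 = 9, M_2 = 0.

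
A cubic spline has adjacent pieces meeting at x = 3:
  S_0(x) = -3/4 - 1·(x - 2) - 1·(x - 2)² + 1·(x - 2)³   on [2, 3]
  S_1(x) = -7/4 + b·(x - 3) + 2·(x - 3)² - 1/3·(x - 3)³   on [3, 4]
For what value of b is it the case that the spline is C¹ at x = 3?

0

S_0'(x) = -1 - 2·(x - 2) + 3·(x - 2)², so S_0'(3) = 0. On the right, S_1'(3) = b, so b = 0.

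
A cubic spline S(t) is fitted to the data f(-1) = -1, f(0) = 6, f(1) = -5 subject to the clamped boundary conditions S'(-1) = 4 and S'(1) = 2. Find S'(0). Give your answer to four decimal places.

Write M_i for S''(x_i). With h_i = 1, 1 and divided differences Δ_i = 7, -11, the continuity of S' gives the tridiagonal system
  1·M_0 + 4·M_1 + 1·M_2 = 6(Δ_1 - Δ_0) = -108
Clamped end conditions give two more equations: 2h_0·M_0 + h_0·M_1 = 6(Δ_0 - S'(-1)) = 18 and h_1·M_1 + 2h_1·M_2 = 6(S'(1) - Δ_1) = 78.
Solving: M_0 = 35, M_1 = -52, M_2 = 65.
On [0, 1], S'(t) = b_1 + 2c_1·t + 3d_1·t² with b_1 = Δ_1 - h_1(2M_1 + M_2)/6 = -9/2, c_1 = M_1/2 = -26, d_1 = (M_2 - M_1)/(6h_1) = 39/2. So S'(0) = -9/2.

-4.5000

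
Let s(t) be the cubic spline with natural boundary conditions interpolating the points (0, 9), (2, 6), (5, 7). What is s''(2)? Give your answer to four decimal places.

Let σ_i = s''(x_i). Step sizes h_i = 2, 3; slopes of the chords Δ_i = (y_(i+1) - y_i)/h_i = -3/2, 1/3.
  2·σ_0 + 10·σ_1 + 3·σ_2 = 6(Δ_1 - Δ_0) = 11
Natural end conditions: σ_0 = σ_2 = 0.
Solving the tridiagonal system: σ_0 = 0, σ_1 = 11/10, σ_2 = 0.

1.1000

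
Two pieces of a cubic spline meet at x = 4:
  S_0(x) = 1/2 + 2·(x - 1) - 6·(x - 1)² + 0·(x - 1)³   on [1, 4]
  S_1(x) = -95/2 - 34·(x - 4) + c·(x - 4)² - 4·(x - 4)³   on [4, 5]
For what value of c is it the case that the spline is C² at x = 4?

-6

S_0''(x) = -12 + 0·(x - 1), so S_0''(4) = -12. On the right, S_1''(4) = 2c, so c = -6.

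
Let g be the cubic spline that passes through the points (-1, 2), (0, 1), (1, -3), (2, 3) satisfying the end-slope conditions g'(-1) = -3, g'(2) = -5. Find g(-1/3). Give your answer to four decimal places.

1.6198

Let M_i = g''(x_i). Step sizes h_i = 1, 1, 1; slopes of the chords Δ_i = (y_(i+1) - y_i)/h_i = -1, -4, 6.
  1·M_0 + 4·M_1 + 1·M_2 = 6(Δ_1 - Δ_0) = -18
  1·M_1 + 4·M_2 + 1·M_3 = 6(Δ_2 - Δ_1) = 60
Clamped end conditions give two more equations: 2h_0·M_0 + h_0·M_1 = 6(Δ_0 - g'(-1)) = 12 and h_2·M_2 + 2h_2·M_3 = 6(g'(2) - Δ_2) = -66.
Solving the tridiagonal system: M_0 = 208/15, M_1 = -236/15, M_2 = 466/15, M_3 = -728/15.
On [-1, 0], g(t) = 2 - 3·(t + 1) + 104/15·(t + 1)² - 74/15·(t + 1)³.
With (t + 1) = 2/3: g(-1/3) = 656/405.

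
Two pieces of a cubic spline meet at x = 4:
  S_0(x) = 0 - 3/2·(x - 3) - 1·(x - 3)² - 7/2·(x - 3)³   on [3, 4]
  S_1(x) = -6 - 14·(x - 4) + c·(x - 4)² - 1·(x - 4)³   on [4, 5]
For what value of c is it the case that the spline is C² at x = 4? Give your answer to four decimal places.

S_0''(x) = -2 - 21·(x - 3), so S_0''(4) = -23. On the right, S_1''(4) = 2c, so c = -23/2.

-11.5000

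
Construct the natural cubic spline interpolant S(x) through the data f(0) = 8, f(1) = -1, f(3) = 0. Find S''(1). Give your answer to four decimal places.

9.5000

Write σ_i for S''(x_i). With h_i = 1, 2 and divided differences Δ_i = -9, 1/2, the continuity of S' gives the tridiagonal system
  1·σ_0 + 6·σ_1 + 2·σ_2 = 6(Δ_1 - Δ_0) = 57
Natural end conditions: σ_0 = σ_2 = 0.
Solving the tridiagonal system: σ_0 = 0, σ_1 = 19/2, σ_2 = 0.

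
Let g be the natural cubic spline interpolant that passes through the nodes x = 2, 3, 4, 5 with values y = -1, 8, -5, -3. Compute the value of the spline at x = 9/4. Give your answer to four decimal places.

Write m_i for g''(x_i). With h_i = 1, 1, 1 and divided differences Δ_i = 9, -13, 2, the continuity of g' gives the tridiagonal system
  1·m_0 + 4·m_1 + 1·m_2 = 6(Δ_1 - Δ_0) = -132
  1·m_1 + 4·m_2 + 1·m_3 = 6(Δ_2 - Δ_1) = 90
Natural end conditions: m_0 = m_3 = 0.
Solving: m_0 = 0, m_1 = -206/5, m_2 = 164/5, m_3 = 0.
On [2, 3], g(x) = -1 + 238/15·(x - 2) + 0·(x - 2)² - 103/15·(x - 2)³.
With (x - 2) = 1/4: g(9/4) = 183/64.

2.8594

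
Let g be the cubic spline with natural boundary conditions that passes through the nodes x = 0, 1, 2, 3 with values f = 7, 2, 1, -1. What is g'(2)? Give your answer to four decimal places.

Write σ_i for g''(x_i). With h_i = 1, 1, 1 and divided differences Δ_i = -5, -1, -2, the continuity of g' gives the tridiagonal system
  1·σ_0 + 4·σ_1 + 1·σ_2 = 6(Δ_1 - Δ_0) = 24
  1·σ_1 + 4·σ_2 + 1·σ_3 = 6(Δ_2 - Δ_1) = -6
Natural end conditions: σ_0 = σ_3 = 0.
Forward elimination and back-substitution give σ_0 = 0, σ_1 = 34/5, σ_2 = -16/5, σ_3 = 0.
On [2, 3], g'(x) = b_2 + 2c_2·(x - 2) + 3d_2·(x - 2)² with b_2 = Δ_2 - h_2(2σ_2 + σ_3)/6 = -14/15, c_2 = σ_2/2 = -8/5, d_2 = (σ_3 - σ_2)/(6h_2) = 8/15. So g'(2) = -14/15.

-0.9333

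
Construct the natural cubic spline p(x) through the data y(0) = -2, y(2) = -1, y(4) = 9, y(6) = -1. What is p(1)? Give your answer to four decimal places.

Put M_i = p'' at the i-th knot. Here h = (2, 2, 2) and Δ = (1/2, 5, -5), so the interior equations h_(i-1)·M_(i-1) + 2(h_(i-1)+h_i)·M_i + h_i·M_(i+1) = 6(Δ_i − Δ_(i-1)) read
  2·M_0 + 8·M_1 + 2·M_2 = 6(Δ_1 - Δ_0) = 27
  2·M_1 + 8·M_2 + 2·M_3 = 6(Δ_2 - Δ_1) = -60
Natural end conditions: M_0 = M_3 = 0.
Solving the tridiagonal system: M_0 = 0, M_1 = 28/5, M_2 = -89/10, M_3 = 0.
On [0, 2], p(x) = -2 - 41/30·x + 0·x² + 7/15·x³.
With x = 1: p(1) = -29/10.

-2.9000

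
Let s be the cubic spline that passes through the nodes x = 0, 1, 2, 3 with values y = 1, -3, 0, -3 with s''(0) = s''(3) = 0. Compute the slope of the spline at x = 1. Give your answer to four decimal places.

0.5333

Write M_i for s''(x_i). With h_i = 1, 1, 1 and divided differences Δ_i = -4, 3, -3, the continuity of s' gives the tridiagonal system
  1·M_0 + 4·M_1 + 1·M_2 = 6(Δ_1 - Δ_0) = 42
  1·M_1 + 4·M_2 + 1·M_3 = 6(Δ_2 - Δ_1) = -36
Natural end conditions: M_0 = M_3 = 0.
Solving: M_0 = 0, M_1 = 68/5, M_2 = -62/5, M_3 = 0.
On [1, 2], s'(x) = b_1 + 2c_1·(x - 1) + 3d_1·(x - 1)² with b_1 = Δ_1 - h_1(2M_1 + M_2)/6 = 8/15, c_1 = M_1/2 = 34/5, d_1 = (M_2 - M_1)/(6h_1) = -13/3. So s'(1) = 8/15.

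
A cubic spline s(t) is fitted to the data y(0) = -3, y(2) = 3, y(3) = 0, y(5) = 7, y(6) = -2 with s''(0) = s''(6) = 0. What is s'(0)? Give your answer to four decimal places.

5.7527

With σ_i denoting the second derivative at x_i, h_i = 2, 1, 2, 1, and Δ_i = (y_(i+1) − y_i)/h_i = 3, -3, 7/2, -9:
  2·σ_0 + 6·σ_1 + 1·σ_2 = 6(Δ_1 - Δ_0) = -36
  1·σ_1 + 6·σ_2 + 2·σ_3 = 6(Δ_2 - Δ_1) = 39
  2·σ_2 + 6·σ_3 + 1·σ_4 = 6(Δ_3 - Δ_2) = -75
Natural end conditions: σ_0 = σ_4 = 0.
Solving the tridiagonal system: σ_0 = 0, σ_1 = -256/31, σ_2 = 420/31, σ_3 = -1055/62, σ_4 = 0.
On [0, 2], s'(t) = b_0 + 2c_0·t + 3d_0·t² with b_0 = Δ_0 - h_0(2σ_0 + σ_1)/6 = 535/93, c_0 = σ_0/2 = 0, d_0 = (σ_1 - σ_0)/(6h_0) = -64/93. So s'(0) = 535/93.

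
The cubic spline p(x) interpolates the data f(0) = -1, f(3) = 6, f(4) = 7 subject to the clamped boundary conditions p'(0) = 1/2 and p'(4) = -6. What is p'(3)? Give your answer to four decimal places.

Let M_i = p''(x_i). Step sizes h_i = 3, 1; slopes of the chords Δ_i = (y_(i+1) - y_i)/h_i = 7/3, 1.
  3·M_0 + 8·M_1 + 1·M_2 = 6(Δ_1 - Δ_0) = -8
Clamped end conditions give two more equations: 2h_0·M_0 + h_0·M_1 = 6(Δ_0 - p'(0)) = 11 and h_1·M_1 + 2h_1·M_2 = 6(p'(4) - Δ_1) = -42.
Hence M_0 = 29/24, M_1 = 5/4, M_2 = -173/8.
On [3, 4], p'(x) = b_1 + 2c_1·(x - 3) + 3d_1·(x - 3)² with b_1 = Δ_1 - h_1(2M_1 + M_2)/6 = 67/16, c_1 = M_1/2 = 5/8, d_1 = (M_2 - M_1)/(6h_1) = -61/16. So p'(3) = 67/16.

4.1875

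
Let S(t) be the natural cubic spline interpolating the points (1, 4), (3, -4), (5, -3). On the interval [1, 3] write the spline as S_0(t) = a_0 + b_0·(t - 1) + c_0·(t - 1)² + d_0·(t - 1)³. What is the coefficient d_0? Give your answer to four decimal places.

Let M_i = S''(x_i). Step sizes h_i = 2, 2; slopes of the chords Δ_i = (y_(i+1) - y_i)/h_i = -4, 1/2.
  2·M_0 + 8·M_1 + 2·M_2 = 6(Δ_1 - Δ_0) = 27
Natural end conditions: M_0 = M_2 = 0.
Forward elimination and back-substitution give M_0 = 0, M_1 = 27/8, M_2 = 0.
On [1, 3], with S_0(t) = a_0 + b_0·(t - 1) + c_0·(t - 1)² + d_0·(t - 1)³: c_0 = M_0/2 = 0, d_0 = (M_1 - M_0)/(6h_0) = 9/32, b_0 = Δ_0 - h_0(2M_0 + M_1)/6 = -41/8.

0.2813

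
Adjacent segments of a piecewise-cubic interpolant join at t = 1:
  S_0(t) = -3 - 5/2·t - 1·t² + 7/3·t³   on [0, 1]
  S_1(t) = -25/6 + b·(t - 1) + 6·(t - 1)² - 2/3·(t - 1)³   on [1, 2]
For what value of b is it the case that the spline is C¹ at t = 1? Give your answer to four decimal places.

2.5000

S_0'(t) = -5/2 - 2·t + 7·t², so S_0'(1) = 5/2. On the right, S_1'(1) = b, so b = 5/2.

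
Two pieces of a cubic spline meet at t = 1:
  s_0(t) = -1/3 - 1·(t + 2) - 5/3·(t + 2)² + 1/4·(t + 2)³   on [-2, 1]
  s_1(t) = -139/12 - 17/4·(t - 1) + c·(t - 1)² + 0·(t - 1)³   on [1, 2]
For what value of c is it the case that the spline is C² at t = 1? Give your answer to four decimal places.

s_0''(t) = -10/3 + 3/2·(t + 2), so s_0''(1) = 7/6. On the right, s_1''(1) = 2c, so c = 7/12.

0.5833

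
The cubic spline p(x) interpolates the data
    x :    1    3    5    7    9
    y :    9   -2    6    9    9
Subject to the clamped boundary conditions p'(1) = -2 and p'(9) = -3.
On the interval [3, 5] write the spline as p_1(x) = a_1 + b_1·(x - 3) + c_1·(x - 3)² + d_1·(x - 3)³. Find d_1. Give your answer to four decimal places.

-1.3393

Write M_i for p''(x_i). With h_i = 2, 2, 2, 2 and divided differences Δ_i = -11/2, 4, 3/2, 0, the continuity of p' gives the tridiagonal system
  2·M_0 + 8·M_1 + 2·M_2 = 6(Δ_1 - Δ_0) = 57
  2·M_1 + 8·M_2 + 2·M_3 = 6(Δ_2 - Δ_1) = -15
  2·M_2 + 8·M_3 + 2·M_4 = 6(Δ_3 - Δ_2) = -9
Clamped end conditions give two more equations: 2h_0·M_0 + h_0·M_1 = 6(Δ_0 - p'(1)) = -21 and h_3·M_3 + 2h_3·M_4 = 6(p'(9) - Δ_3) = -18.
Forward elimination and back-substitution give M_0 = -151/14, M_1 = 155/14, M_2 = -5, M_3 = 10/7, M_4 = -73/14.
On [3, 5], with p_1(x) = a_1 + b_1·(x - 3) + c_1·(x - 3)² + d_1·(x - 3)³: c_1 = M_1/2 = 155/28, d_1 = (M_2 - M_1)/(6h_1) = -75/56, b_1 = Δ_1 - h_1(2M_1 + M_2)/6 = -12/7.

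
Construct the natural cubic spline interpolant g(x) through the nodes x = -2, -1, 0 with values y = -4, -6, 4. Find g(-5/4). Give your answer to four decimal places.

-6.4844

Write σ_i for g''(x_i). With h_i = 1, 1 and divided differences Δ_i = -2, 10, the continuity of g' gives the tridiagonal system
  1·σ_0 + 4·σ_1 + 1·σ_2 = 6(Δ_1 - Δ_0) = 72
Natural end conditions: σ_0 = σ_2 = 0.
Solving the tridiagonal system: σ_0 = 0, σ_1 = 18, σ_2 = 0.
On [-2, -1], g(x) = -4 - 5·(x + 2) + 0·(x + 2)² + 3·(x + 2)³.
With (x + 2) = 3/4: g(-5/4) = -415/64.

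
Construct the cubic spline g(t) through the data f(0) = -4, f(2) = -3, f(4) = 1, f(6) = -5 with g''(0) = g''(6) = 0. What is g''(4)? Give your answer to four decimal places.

Put m_i = g'' at the i-th knot. Here h = (2, 2, 2) and Δ = (1/2, 2, -3), so the interior equations h_(i-1)·m_(i-1) + 2(h_(i-1)+h_i)·m_i + h_i·m_(i+1) = 6(Δ_i − Δ_(i-1)) read
  2·m_0 + 8·m_1 + 2·m_2 = 6(Δ_1 - Δ_0) = 9
  2·m_1 + 8·m_2 + 2·m_3 = 6(Δ_2 - Δ_1) = -30
Natural end conditions: m_0 = m_3 = 0.
Hence m_0 = 0, m_1 = 11/5, m_2 = -43/10, m_3 = 0.

-4.3000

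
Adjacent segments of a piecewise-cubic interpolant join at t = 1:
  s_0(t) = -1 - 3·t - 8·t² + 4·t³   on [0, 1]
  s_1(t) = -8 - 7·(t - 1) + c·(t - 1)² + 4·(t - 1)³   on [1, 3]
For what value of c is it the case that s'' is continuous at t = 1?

4

s_0''(t) = -16 + 24·t, so s_0''(1) = 8. On the right, s_1''(1) = 2c, so c = 4.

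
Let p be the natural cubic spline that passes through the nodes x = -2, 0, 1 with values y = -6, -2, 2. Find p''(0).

With M_i denoting the second derivative at x_i, h_i = 2, 1, and Δ_i = (y_(i+1) − y_i)/h_i = 2, 4:
  2·M_0 + 6·M_1 + 1·M_2 = 6(Δ_1 - Δ_0) = 12
Natural end conditions: M_0 = M_2 = 0.
Solving the tridiagonal system: M_0 = 0, M_1 = 2, M_2 = 0.

2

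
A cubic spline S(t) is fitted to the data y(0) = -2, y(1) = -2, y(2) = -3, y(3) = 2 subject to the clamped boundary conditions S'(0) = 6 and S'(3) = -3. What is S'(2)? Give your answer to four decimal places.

Let M_i = S''(x_i). Step sizes h_i = 1, 1, 1; slopes of the chords Δ_i = (y_(i+1) - y_i)/h_i = 0, -1, 5.
  1·M_0 + 4·M_1 + 1·M_2 = 6(Δ_1 - Δ_0) = -6
  1·M_1 + 4·M_2 + 1·M_3 = 6(Δ_2 - Δ_1) = 36
Clamped end conditions give two more equations: 2h_0·M_0 + h_0·M_1 = 6(Δ_0 - S'(0)) = -36 and h_2·M_2 + 2h_2·M_3 = 6(S'(3) - Δ_2) = -48.
Forward elimination and back-substitution give M_0 = -86/5, M_1 = -8/5, M_2 = 88/5, M_3 = -164/5.
On [2, 3], S'(t) = b_2 + 2c_2·(t - 2) + 3d_2·(t - 2)² with b_2 = Δ_2 - h_2(2M_2 + M_3)/6 = 23/5, c_2 = M_2/2 = 44/5, d_2 = (M_3 - M_2)/(6h_2) = -42/5. So S'(2) = 23/5.

4.6000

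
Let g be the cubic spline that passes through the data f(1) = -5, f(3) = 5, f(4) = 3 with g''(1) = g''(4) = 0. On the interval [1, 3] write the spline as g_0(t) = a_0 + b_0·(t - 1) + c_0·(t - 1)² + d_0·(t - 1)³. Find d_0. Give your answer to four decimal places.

-0.5833

With M_i denoting the second derivative at x_i, h_i = 2, 1, and Δ_i = (y_(i+1) − y_i)/h_i = 5, -2:
  2·M_0 + 6·M_1 + 1·M_2 = 6(Δ_1 - Δ_0) = -42
Natural end conditions: M_0 = M_2 = 0.
Forward elimination and back-substitution give M_0 = 0, M_1 = -7, M_2 = 0.
On [1, 3], with g_0(t) = a_0 + b_0·(t - 1) + c_0·(t - 1)² + d_0·(t - 1)³: c_0 = M_0/2 = 0, d_0 = (M_1 - M_0)/(6h_0) = -7/12, b_0 = Δ_0 - h_0(2M_0 + M_1)/6 = 22/3.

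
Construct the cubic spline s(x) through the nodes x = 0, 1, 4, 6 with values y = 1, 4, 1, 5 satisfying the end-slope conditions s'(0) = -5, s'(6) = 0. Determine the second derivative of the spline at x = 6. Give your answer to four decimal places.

Let m_i = s''(x_i). Step sizes h_i = 1, 3, 2; slopes of the chords Δ_i = (y_(i+1) - y_i)/h_i = 3, -1, 2.
  1·m_0 + 8·m_1 + 3·m_2 = 6(Δ_1 - Δ_0) = -24
  3·m_1 + 10·m_2 + 2·m_3 = 6(Δ_2 - Δ_1) = 18
Clamped end conditions give two more equations: 2h_0·m_0 + h_0·m_1 = 6(Δ_0 - s'(0)) = 48 and h_2·m_2 + 2h_2·m_3 = 6(s'(6) - Δ_2) = -12.
Hence m_0 = 368/13, m_1 = -112/13, m_2 = 72/13, m_3 = -75/13.

-5.7692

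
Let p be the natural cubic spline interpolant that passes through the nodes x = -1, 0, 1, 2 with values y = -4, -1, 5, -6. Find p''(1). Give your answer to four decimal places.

-28.4000

Write M_i for p''(x_i). With h_i = 1, 1, 1 and divided differences Δ_i = 3, 6, -11, the continuity of p' gives the tridiagonal system
  1·M_0 + 4·M_1 + 1·M_2 = 6(Δ_1 - Δ_0) = 18
  1·M_1 + 4·M_2 + 1·M_3 = 6(Δ_2 - Δ_1) = -102
Natural end conditions: M_0 = M_3 = 0.
Solving: M_0 = 0, M_1 = 58/5, M_2 = -142/5, M_3 = 0.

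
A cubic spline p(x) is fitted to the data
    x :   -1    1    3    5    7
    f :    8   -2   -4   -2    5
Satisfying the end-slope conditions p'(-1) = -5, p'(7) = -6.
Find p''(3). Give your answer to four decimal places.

With M_i denoting the second derivative at x_i, h_i = 2, 2, 2, 2, and Δ_i = (y_(i+1) − y_i)/h_i = -5, -1, 1, 7/2:
  2·M_0 + 8·M_1 + 2·M_2 = 6(Δ_1 - Δ_0) = 24
  2·M_1 + 8·M_2 + 2·M_3 = 6(Δ_2 - Δ_1) = 12
  2·M_2 + 8·M_3 + 2·M_4 = 6(Δ_3 - Δ_2) = 15
Clamped end conditions give two more equations: 2h_0·M_0 + h_0·M_1 = 6(Δ_0 - p'(-1)) = 0 and h_3·M_3 + 2h_3·M_4 = 6(p'(7) - Δ_3) = -57.
Forward elimination and back-substitution give M_0 = -209/112, M_1 = 209/56, M_2 = -17/16, M_3 = 365/56, M_4 = -1961/112.

-1.0625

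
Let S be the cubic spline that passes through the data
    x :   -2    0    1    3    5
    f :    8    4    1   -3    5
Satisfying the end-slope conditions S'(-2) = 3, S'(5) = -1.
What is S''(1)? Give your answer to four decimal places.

Let σ_i = S''(x_i). Step sizes h_i = 2, 1, 2, 2; slopes of the chords Δ_i = (y_(i+1) - y_i)/h_i = -2, -3, -2, 4.
  2·σ_0 + 6·σ_1 + 1·σ_2 = 6(Δ_1 - Δ_0) = -6
  1·σ_1 + 6·σ_2 + 2·σ_3 = 6(Δ_2 - Δ_1) = 6
  2·σ_2 + 8·σ_3 + 2·σ_4 = 6(Δ_3 - Δ_2) = 36
Clamped end conditions give two more equations: 2h_0·σ_0 + h_0·σ_1 = 6(Δ_0 - S'(-2)) = -30 and h_3·σ_3 + 2h_3·σ_4 = 6(S'(5) - Δ_3) = -30.
Forward elimination and back-substitution give σ_0 = -1049/122, σ_1 = 134/61, σ_2 = -121/61, σ_3 = 479/61, σ_4 = -697/61.

-1.9836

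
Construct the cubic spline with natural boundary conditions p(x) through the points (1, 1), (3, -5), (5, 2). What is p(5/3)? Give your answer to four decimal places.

Let m_i = p''(x_i). Step sizes h_i = 2, 2; slopes of the chords Δ_i = (y_(i+1) - y_i)/h_i = -3, 7/2.
  2·m_0 + 8·m_1 + 2·m_2 = 6(Δ_1 - Δ_0) = 39
Natural end conditions: m_0 = m_2 = 0.
Forward elimination and back-substitution give m_0 = 0, m_1 = 39/8, m_2 = 0.
On [1, 3], p(x) = 1 - 37/8·(x - 1) + 0·(x - 1)² + 13/32·(x - 1)³.
With (x - 1) = 2/3: p(5/3) = -53/27.

-1.9630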